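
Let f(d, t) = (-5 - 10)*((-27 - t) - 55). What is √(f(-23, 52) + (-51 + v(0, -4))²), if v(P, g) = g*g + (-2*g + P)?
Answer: √2739 ≈ 52.335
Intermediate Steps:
f(d, t) = 1230 + 15*t (f(d, t) = -15*(-82 - t) = 1230 + 15*t)
v(P, g) = P + g² - 2*g (v(P, g) = g² + (P - 2*g) = P + g² - 2*g)
√(f(-23, 52) + (-51 + v(0, -4))²) = √((1230 + 15*52) + (-51 + (0 + (-4)² - 2*(-4)))²) = √((1230 + 780) + (-51 + (0 + 16 + 8))²) = √(2010 + (-51 + 24)²) = √(2010 + (-27)²) = √(2010 + 729) = √2739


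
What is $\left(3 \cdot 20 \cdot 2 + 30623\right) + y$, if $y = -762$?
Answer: $29981$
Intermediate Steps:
$\left(3 \cdot 20 \cdot 2 + 30623\right) + y = \left(3 \cdot 20 \cdot 2 + 30623\right) - 762 = \left(60 \cdot 2 + 30623\right) - 762 = \left(120 + 30623\right) - 762 = 30743 - 762 = 29981$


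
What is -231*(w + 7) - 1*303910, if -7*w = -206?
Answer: -312325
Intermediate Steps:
w = 206/7 (w = -⅐*(-206) = 206/7 ≈ 29.429)
-231*(w + 7) - 1*303910 = -231*(206/7 + 7) - 1*303910 = -231*255/7 - 303910 = -8415 - 303910 = -312325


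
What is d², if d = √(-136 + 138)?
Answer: 2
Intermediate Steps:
d = √2 ≈ 1.4142
d² = (√2)² = 2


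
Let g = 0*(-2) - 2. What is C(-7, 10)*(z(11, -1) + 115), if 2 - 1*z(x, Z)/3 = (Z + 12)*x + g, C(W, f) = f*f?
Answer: -23600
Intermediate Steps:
C(W, f) = f²
g = -2 (g = 0 - 2 = -2)
z(x, Z) = 12 - 3*x*(12 + Z) (z(x, Z) = 6 - 3*((Z + 12)*x - 2) = 6 - 3*((12 + Z)*x - 2) = 6 - 3*(x*(12 + Z) - 2) = 6 - 3*(-2 + x*(12 + Z)) = 6 + (6 - 3*x*(12 + Z)) = 12 - 3*x*(12 + Z))
C(-7, 10)*(z(11, -1) + 115) = 10²*((12 - 36*11 - 3*(-1)*11) + 115) = 100*((12 - 396 + 33) + 115) = 100*(-351 + 115) = 100*(-236) = -23600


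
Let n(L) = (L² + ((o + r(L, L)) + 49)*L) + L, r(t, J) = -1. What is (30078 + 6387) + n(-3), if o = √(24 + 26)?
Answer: 36327 - 15*√2 ≈ 36306.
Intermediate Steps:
o = 5*√2 (o = √50 = 5*√2 ≈ 7.0711)
n(L) = L + L² + L*(48 + 5*√2) (n(L) = (L² + ((5*√2 - 1) + 49)*L) + L = (L² + ((-1 + 5*√2) + 49)*L) + L = (L² + (48 + 5*√2)*L) + L = (L² + L*(48 + 5*√2)) + L = L + L² + L*(48 + 5*√2))
(30078 + 6387) + n(-3) = (30078 + 6387) - 3*(49 - 3 + 5*√2) = 36465 - 3*(46 + 5*√2) = 36465 + (-138 - 15*√2) = 36327 - 15*√2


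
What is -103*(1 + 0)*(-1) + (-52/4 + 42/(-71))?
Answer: 6348/71 ≈ 89.408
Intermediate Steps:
-103*(1 + 0)*(-1) + (-52/4 + 42/(-71)) = -103*(-1) + (-52*¼ + 42*(-1/71)) = -103*(-1) + (-13 - 42/71) = 103 - 965/71 = 6348/71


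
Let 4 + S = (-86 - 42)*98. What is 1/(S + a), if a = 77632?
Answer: 1/65084 ≈ 1.5365e-5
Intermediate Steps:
S = -12548 (S = -4 + (-86 - 42)*98 = -4 - 128*98 = -4 - 12544 = -12548)
1/(S + a) = 1/(-12548 + 77632) = 1/65084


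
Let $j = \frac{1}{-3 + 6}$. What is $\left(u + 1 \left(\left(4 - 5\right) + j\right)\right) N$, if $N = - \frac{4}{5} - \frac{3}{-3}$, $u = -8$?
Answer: $- \frac{26}{15} \approx -1.7333$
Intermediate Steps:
$N = \frac{1}{5}$ ($N = \left(-4\right) \frac{1}{5} - -1 = - \frac{4}{5} + 1 = \frac{1}{5} \approx 0.2$)
$j = \frac{1}{3} \approx 0.33333$
$\left(u + 1 \left(\left(4 - 5\right) + j\right)\right) N = \left(-8 + 1 \left(\left(4 - 5\right) + \frac{1}{3}\right)\right) \frac{1}{5} = \left(-8 + 1 \left(-1 + \frac{1}{3}\right)\right) \frac{1}{5} = \left(-8 + 1 \left(- \frac{2}{3}\right)\right) \frac{1}{5} = \left(-8 - \frac{2}{3}\right) \frac{1}{5} = \left(- \frac{26}{3}\right) \frac{1}{5} = - \frac{26}{15}$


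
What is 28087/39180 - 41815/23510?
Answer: -97798633/92112180 ≈ -1.0617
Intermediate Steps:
28087/39180 - 41815/23510 = 28087*(1/39180) - 41815*1/23510 = 28087/39180 - 8363/4702 = -97798633/92112180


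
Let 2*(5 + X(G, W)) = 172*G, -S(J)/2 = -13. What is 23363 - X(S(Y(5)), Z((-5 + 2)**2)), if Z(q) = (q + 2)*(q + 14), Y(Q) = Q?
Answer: 21132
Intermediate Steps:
Z(q) = (2 + q)*(14 + q)
S(J) = 26 (S(J) = -2*(-13) = 26)
X(G, W) = -5 + 86*G (X(G, W) = -5 + (172*G)/2 = -5 + 86*G)
23363 - X(S(Y(5)), Z((-5 + 2)**2)) = 23363 - (-5 + 86*26) = 23363 - (-5 + 2236) = 23363 - 1*2231 = 23363 - 2231 = 21132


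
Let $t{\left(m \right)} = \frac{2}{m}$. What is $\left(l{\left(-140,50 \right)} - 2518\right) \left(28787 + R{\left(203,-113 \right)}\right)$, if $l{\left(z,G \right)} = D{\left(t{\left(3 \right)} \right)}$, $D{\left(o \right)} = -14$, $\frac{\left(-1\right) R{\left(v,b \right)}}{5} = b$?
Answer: $-74319264$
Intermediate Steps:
$R{\left(v,b \right)} = - 5 b$
$l{\left(z,G \right)} = -14$
$\left(l{\left(-140,50 \right)} - 2518\right) \left(28787 + R{\left(203,-113 \right)}\right) = \left(-14 - 2518\right) \left(28787 - -565\right) = - 2532 \left(28787 + 565\right) = \left(-2532\right) 29352 = -74319264$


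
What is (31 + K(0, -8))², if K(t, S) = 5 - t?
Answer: 1296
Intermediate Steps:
(31 + K(0, -8))² = (31 + (5 - 1*0))² = (31 + (5 + 0))² = (31 + 5)² = 36² = 1296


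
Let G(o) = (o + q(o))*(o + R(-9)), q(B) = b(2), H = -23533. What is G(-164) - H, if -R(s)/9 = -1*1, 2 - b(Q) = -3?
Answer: 48178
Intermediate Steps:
b(Q) = 5 (b(Q) = 2 - 1*(-3) = 2 + 3 = 5)
R(s) = 9 (R(s) = -(-9) = -9*(-1) = 9)
q(B) = 5
G(o) = (5 + o)*(9 + o) (G(o) = (o + 5)*(o + 9) = (5 + o)*(9 + o))
G(-164) - H = (45 + (-164)**2 + 14*(-164)) - 1*(-23533) = (45 + 26896 - 2296) + 23533 = 24645 + 23533 = 48178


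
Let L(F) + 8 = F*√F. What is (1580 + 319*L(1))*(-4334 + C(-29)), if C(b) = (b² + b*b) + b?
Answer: 1750693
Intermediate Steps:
L(F) = -8 + F^(3/2) (L(F) = -8 + F*√F = -8 + F^(3/2))
C(b) = b + 2*b² (C(b) = (b² + b²) + b = 2*b² + b = b + 2*b²)
(1580 + 319*L(1))*(-4334 + C(-29)) = (1580 + 319*(-8 + 1^(3/2)))*(-4334 - 29*(1 + 2*(-29))) = (1580 + 319*(-8 + 1))*(-4334 - 29*(1 - 58)) = (1580 + 319*(-7))*(-4334 - 29*(-57)) = (1580 - 2233)*(-4334 + 1653) = -653*(-2681) = 1750693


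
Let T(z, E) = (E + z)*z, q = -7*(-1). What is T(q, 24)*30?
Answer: 6510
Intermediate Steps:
q = 7
T(z, E) = z*(E + z)
T(q, 24)*30 = (7*(24 + 7))*30 = (7*31)*30 = 217*30 = 6510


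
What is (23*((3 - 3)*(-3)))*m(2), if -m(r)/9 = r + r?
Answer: 0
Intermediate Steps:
m(r) = -18*r (m(r) = -9*(r + r) = -18*r)
(23*((3 - 3)*(-3)))*m(2) = (23*((3 - 3)*(-3)))*(-18*2) = (23*(0*(-3)))*(-36) = (23*0)*(-36) = 0*(-36) = 0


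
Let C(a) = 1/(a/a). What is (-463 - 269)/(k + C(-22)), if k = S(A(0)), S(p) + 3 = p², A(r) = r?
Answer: 366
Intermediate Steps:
S(p) = -3 + p²
k = -3 (k = -3 + 0² = -3 + 0 = -3)
C(a) = 1 (C(a) = 1/1 = 1)
(-463 - 269)/(k + C(-22)) = (-463 - 269)/(-3 + 1) = -732/(-2) = -732*(-½) = 366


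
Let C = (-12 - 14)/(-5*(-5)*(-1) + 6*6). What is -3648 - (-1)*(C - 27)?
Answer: -40451/11 ≈ -3677.4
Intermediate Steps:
C = -26/11 (C = -26/(25*(-1) + 36) = -26/(-25 + 36) = -26/11 ≈ -2.3636)
-3648 - (-1)*(C - 27) = -3648 - (-1)*(-26/11 - 27) = -3648 - (-1)*(-323)/11 = -3648 - 1*323/11 = -3648 - 323/11 = -40451/11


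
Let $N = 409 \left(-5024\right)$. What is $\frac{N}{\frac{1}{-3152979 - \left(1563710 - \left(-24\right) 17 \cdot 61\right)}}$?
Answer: $9743068284832$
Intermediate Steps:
$N = -2054816$
$\frac{N}{\frac{1}{-3152979 - \left(1563710 - \left(-24\right) 17 \cdot 61\right)}} = - \frac{2054816}{\frac{1}{-3152979 - \left(1563710 - \left(-24\right) 17 \cdot 61\right)}} = - \frac{2054816}{\frac{1}{-3152979 - 1588598}} = - \frac{2054816}{\frac{1}{-4741577}} = - \frac{2054816}{- \frac{1}{4741577}} = \left(-2054816\right) \left(-4741577\right) = 9743068284832$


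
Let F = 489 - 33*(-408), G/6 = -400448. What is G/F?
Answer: -800896/4651 ≈ -172.20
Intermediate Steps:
G = -2402688 (G = 6*(-400448) = -2402688)
F = 13953 (F = 489 + 13464 = 13953)
G/F = -2402688/13953 = -2402688*1/13953 = -800896/4651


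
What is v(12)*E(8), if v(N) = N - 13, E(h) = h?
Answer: -8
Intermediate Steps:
v(N) = -13 + N
v(12)*E(8) = (-13 + 12)*8 = -1*8 = -8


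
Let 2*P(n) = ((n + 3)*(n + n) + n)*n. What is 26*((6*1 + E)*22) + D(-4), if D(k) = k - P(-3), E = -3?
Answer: 3415/2 ≈ 1707.5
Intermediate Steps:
P(n) = n*(n + 2*n*(3 + n))/2 (P(n) = (((n + 3)*(n + n) + n)*n)/2 = (((3 + n)*(2*n) + n)*n)/2 = ((2*n*(3 + n) + n)*n)/2 = ((n + 2*n*(3 + n))*n)/2 = (n*(n + 2*n*(3 + n)))/2 = n*(n + 2*n*(3 + n))/2)
D(k) = -9/2 + k (D(k) = k - (-3)²*(7/2 - 3) = k - 9/2 = -9/2 + k)
26*((6*1 + E)*22) + D(-4) = 26*((6*1 - 3)*22) + (-9/2 - 4) = 26*((6 - 3)*22) - 17/2 = 26*(3*22) - 17/2 = 26*66 - 17/2 = 1716 - 17/2 = 3415/2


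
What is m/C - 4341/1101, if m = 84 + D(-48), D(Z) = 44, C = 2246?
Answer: -1601493/412141 ≈ -3.8858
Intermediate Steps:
m = 128 (m = 84 + 44 = 128)
m/C - 4341/1101 = 128/2246 - 4341/1101 = 128*(1/2246) - 4341*1/1101 = 64/1123 - 1447/367 = -1601493/412141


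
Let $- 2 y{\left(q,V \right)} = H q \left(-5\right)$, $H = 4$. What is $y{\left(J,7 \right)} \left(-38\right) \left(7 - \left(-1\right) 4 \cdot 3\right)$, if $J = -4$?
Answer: $28880$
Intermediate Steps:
$y{\left(q,V \right)} = 10 q$ ($y{\left(q,V \right)} = - \frac{4 q \left(-5\right)}{2} = - \frac{\left(-20\right) q}{2} = 10 q$)
$y{\left(J,7 \right)} \left(-38\right) \left(7 - \left(-1\right) 4 \cdot 3\right) = 10 \left(-4\right) \left(-38\right) \left(7 - \left(-1\right) 4 \cdot 3\right) = \left(-40\right) \left(-38\right) \left(7 - \left(-4\right) 3\right) = 1520 \left(7 - -12\right) = 1520 \left(7 + 12\right) = 1520 \cdot 19 = 28880$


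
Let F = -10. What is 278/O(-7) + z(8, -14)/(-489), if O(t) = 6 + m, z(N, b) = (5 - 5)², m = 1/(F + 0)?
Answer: 2780/59 ≈ 47.119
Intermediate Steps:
m = -⅒ (m = 1/(-10 + 0) = 1/(-10) = -⅒ ≈ -0.10000)
z(N, b) = 0 (z(N, b) = 0² = 0)
O(t) = 59/10 (O(t) = 6 - ⅒ = 59/10)
278/O(-7) + z(8, -14)/(-489) = 278/(59/10) + 0/(-489) = 278*(10/59) + 0*(-1/489) = 2780/59 + 0 = 2780/59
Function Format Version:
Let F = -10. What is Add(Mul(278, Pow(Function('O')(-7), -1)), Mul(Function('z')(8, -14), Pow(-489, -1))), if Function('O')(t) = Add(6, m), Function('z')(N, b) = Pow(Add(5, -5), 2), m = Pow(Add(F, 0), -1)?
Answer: Rational(2780, 59) ≈ 47.119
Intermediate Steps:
m = Rational(-1, 10) (m = Pow(Add(-10, 0), -1) = Pow(-10, -1) = Rational(-1, 10) ≈ -0.10000)
Function('z')(N, b) = 0 (Function('z')(N, b) = Pow(0, 2) = 0)
Function('O')(t) = Rational(59, 10) (Function('O')(t) = Add(6, Rational(-1, 10)) = Rational(59, 10))
Add(Mul(278, Pow(Function('O')(-7), -1)), Mul(Function('z')(8, -14), Pow(-489, -1))) = Add(Mul(278, Pow(Rational(59, 10), -1)), Mul(0, Pow(-489, -1))) = Add(Mul(278, Rational(10, 59)), Mul(0, Rational(-1, 489))) = Add(Rational(2780, 59), 0) = Rational(2780, 59)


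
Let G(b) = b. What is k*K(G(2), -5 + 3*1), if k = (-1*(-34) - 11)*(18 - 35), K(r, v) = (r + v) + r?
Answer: -782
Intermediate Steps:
K(r, v) = v + 2*r
k = -391 (k = (34 - 11)*(-17) = 23*(-17) = -391)
k*K(G(2), -5 + 3*1) = -391*((-5 + 3*1) + 2*2) = -391*((-5 + 3) + 4) = -391*(-2 + 4) = -391*2 = -782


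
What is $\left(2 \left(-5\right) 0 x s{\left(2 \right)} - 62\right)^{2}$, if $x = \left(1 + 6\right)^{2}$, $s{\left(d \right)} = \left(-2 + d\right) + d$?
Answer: $3844$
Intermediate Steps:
$s{\left(d \right)} = -2 + 2 d$
$x = 49$ ($x = 7^{2} = 49$)
$\left(2 \left(-5\right) 0 x s{\left(2 \right)} - 62\right)^{2} = \left(2 \left(-5\right) 0 \cdot 49 \left(-2 + 2 \cdot 2\right) - 62\right)^{2} = \left(\left(-10\right) 0 \cdot 49 \left(-2 + 4\right) - 62\right)^{2} = \left(0 \cdot 49 \cdot 2 - 62\right)^{2} = \left(0 \cdot 2 - 62\right)^{2} = \left(0 - 62\right)^{2} = \left(-62\right)^{2} = 3844$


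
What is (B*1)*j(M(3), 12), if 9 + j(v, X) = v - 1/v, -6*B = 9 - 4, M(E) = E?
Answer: 95/18 ≈ 5.2778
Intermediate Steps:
B = -⅚ (B = -(9 - 4)/6 = -⅙*5 = -⅚ ≈ -0.83333)
j(v, X) = -9 + v - 1/v (j(v, X) = -9 + (v - 1/v) = -9 + v - 1/v)
(B*1)*j(M(3), 12) = (-⅚*1)*(-9 + 3 - 1/3) = -5*(-9 + 3 - 1*⅓)/6 = -5*(-9 + 3 - ⅓)/6 = -⅚*(-19/3) = 95/18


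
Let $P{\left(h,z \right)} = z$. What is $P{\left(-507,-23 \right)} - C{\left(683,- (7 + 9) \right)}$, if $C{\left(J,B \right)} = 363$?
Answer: $-386$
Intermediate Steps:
$P{\left(-507,-23 \right)} - C{\left(683,- (7 + 9) \right)} = -23 - 363 = -386$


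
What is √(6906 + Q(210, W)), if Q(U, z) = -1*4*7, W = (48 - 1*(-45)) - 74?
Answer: √6878 ≈ 82.934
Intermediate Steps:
W = 19 (W = (48 + 45) - 74 = 93 - 74 = 19)
Q(U, z) = -28 (Q(U, z) = -4*7 = -28)
√(6906 + Q(210, W)) = √(6906 - 28) = √6878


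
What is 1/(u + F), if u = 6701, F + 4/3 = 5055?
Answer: 3/35264 ≈ 8.5073e-5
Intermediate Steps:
F = 15161/3 (F = -4/3 + 5055 = 15161/3 ≈ 5053.7)
1/(u + F) = 1/(6701 + 15161/3) = 1/(35264/3) = 3/35264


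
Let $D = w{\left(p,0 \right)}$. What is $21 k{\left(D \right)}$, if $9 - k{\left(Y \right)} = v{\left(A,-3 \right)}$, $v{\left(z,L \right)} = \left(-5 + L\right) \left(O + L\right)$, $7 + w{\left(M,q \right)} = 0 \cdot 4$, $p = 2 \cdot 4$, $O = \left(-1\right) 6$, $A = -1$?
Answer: $-1323$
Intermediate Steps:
$O = -6$
$p = 8$
$w{\left(M,q \right)} = -7$ ($w{\left(M,q \right)} = -7 + 0 \cdot 4 = -7 + 0 = -7$)
$D = -7$
$v{\left(z,L \right)} = \left(-6 + L\right) \left(-5 + L\right)$ ($v{\left(z,L \right)} = \left(-5 + L\right) \left(-6 + L\right) = \left(-6 + L\right) \left(-5 + L\right)$)
$k{\left(Y \right)} = -63$ ($k{\left(Y \right)} = 9 - \left(30 + \left(-3\right)^{2} - -33\right) = 9 - \left(30 + 9 + 33\right) = 9 - 72 = -63$)
$21 k{\left(D \right)} = 21 \left(-63\right) = -1323$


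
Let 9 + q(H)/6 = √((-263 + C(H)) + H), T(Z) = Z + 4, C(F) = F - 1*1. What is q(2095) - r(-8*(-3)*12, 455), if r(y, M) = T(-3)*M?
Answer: -509 + 6*√3926 ≈ -133.05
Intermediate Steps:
C(F) = -1 + F (C(F) = F - 1 = -1 + F)
T(Z) = 4 + Z
q(H) = -54 + 6*√(-264 + 2*H) (q(H) = -54 + 6*√((-263 + (-1 + H)) + H) = -54 + 6*√((-264 + H) + H) = -54 + 6*√(-264 + 2*H))
r(y, M) = M (r(y, M) = (4 - 3)*M = 1*M = M)
q(2095) - r(-8*(-3)*12, 455) = (-54 + 6*√(-264 + 2*2095)) - 1*455 = (-54 + 6*√(-264 + 4190)) - 455 = (-54 + 6*√3926) - 455 = -509 + 6*√3926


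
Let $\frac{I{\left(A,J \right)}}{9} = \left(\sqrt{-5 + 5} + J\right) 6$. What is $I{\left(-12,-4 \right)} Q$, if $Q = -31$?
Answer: $6696$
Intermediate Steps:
$I{\left(A,J \right)} = 54 J$ ($I{\left(A,J \right)} = 9 \left(\sqrt{-5 + 5} + J\right) 6 = 9 \left(\sqrt{0} + J\right) 6 = 9 \left(0 + J\right) 6 = 9 J 6 = 9 \cdot 6 J = 54 J$)
$I{\left(-12,-4 \right)} Q = 54 \left(-4\right) \left(-31\right) = \left(-216\right) \left(-31\right) = 6696$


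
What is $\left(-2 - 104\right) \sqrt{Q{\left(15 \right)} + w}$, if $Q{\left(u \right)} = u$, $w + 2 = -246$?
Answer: $- 106 i \sqrt{233} \approx - 1618.0 i$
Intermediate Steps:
$w = -248$ ($w = -2 - 246 = -248$)
$\left(-2 - 104\right) \sqrt{Q{\left(15 \right)} + w} = \left(-2 - 104\right) \sqrt{15 - 248} = - 106 \sqrt{-233} = - 106 i \sqrt{233}$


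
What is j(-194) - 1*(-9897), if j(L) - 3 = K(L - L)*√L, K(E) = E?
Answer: 9900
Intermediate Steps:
j(L) = 3 (j(L) = 3 + (L - L)*√L = 3 + 0*√L = 3 + 0 = 3)
j(-194) - 1*(-9897) = 3 - 1*(-9897) = 3 + 9897 = 9900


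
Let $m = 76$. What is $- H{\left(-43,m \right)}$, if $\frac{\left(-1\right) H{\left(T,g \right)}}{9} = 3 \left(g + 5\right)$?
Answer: $2187$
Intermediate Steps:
$H{\left(T,g \right)} = -135 - 27 g$ ($H{\left(T,g \right)} = - 9 \cdot 3 \left(g + 5\right) = - 9 \cdot 3 \left(5 + g\right) = - 9 \left(15 + 3 g\right) = -135 - 27 g$)
$- H{\left(-43,m \right)} = - (-135 - 2052) = \left(-1\right) \left(-2187\right) = 2187$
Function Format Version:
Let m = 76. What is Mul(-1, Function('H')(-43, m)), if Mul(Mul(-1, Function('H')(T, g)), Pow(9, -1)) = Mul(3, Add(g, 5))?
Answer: 2187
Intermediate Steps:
Function('H')(T, g) = Add(-135, Mul(-27, g)) (Function('H')(T, g) = Mul(-9, Mul(3, Add(g, 5))) = Mul(-9, Mul(3, Add(5, g))) = Mul(-9, Add(15, Mul(3, g))) = Add(-135, Mul(-27, g)))
Mul(-1, Function('H')(-43, m)) = Mul(-1, Add(-135, Mul(-27, 76))) = Mul(-1, Add(-135, -2052)) = Mul(-1, -2187) = 2187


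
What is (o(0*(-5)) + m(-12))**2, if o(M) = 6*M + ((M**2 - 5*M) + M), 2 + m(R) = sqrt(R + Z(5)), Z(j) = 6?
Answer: (2 - I*sqrt(6))**2 ≈ -2.0 - 9.798*I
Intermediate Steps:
m(R) = -2 + sqrt(6 + R) (m(R) = -2 + sqrt(R + 6) = -2 + sqrt(6 + R))
o(M) = M**2 + 2*M (o(M) = 6*M + (M**2 - 4*M) = M**2 + 2*M)
(o(0*(-5)) + m(-12))**2 = ((0*(-5))*(2 + 0*(-5)) + (-2 + sqrt(6 - 12)))**2 = (0*(2 + 0) + (-2 + sqrt(-6)))**2 = (0*2 + (-2 + I*sqrt(6)))**2 = (0 + (-2 + I*sqrt(6)))**2 = (-2 + I*sqrt(6))**2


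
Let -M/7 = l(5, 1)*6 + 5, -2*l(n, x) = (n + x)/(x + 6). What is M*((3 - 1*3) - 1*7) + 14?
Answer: 133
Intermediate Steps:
l(n, x) = -(n + x)/(2*(6 + x)) (l(n, x) = -(n + x)/(2*(x + 6)) = -(n + x)/(2*(6 + x)))
M = -17 (M = -7*(((-1*5 - 1*1)/(2*(6 + 1)))*6 + 5) = -7*(((½)*(-5 - 1)/7)*6 + 5) = -7*(((½)*(⅐)*(-6))*6 + 5) = -7*(-3/7*6 + 5) = -7*(-18/7 + 5) = -7*17/7 = -17)
M*((3 - 1*3) - 1*7) + 14 = -17*((3 - 1*3) - 1*7) + 14 = -17*((3 - 3) - 7) + 14 = -17*(0 - 7) + 14 = -17*(-7) + 14 = 119 + 14 = 133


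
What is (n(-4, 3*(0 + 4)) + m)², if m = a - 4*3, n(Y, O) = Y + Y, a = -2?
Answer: 484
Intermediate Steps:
n(Y, O) = 2*Y
m = -14 (m = -2 - 4*3 = -2 - 12 = -14)
(n(-4, 3*(0 + 4)) + m)² = (2*(-4) - 14)² = (-8 - 14)² = (-22)² = 484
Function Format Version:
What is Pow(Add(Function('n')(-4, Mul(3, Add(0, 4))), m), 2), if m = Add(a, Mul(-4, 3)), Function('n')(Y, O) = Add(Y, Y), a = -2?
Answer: 484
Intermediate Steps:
Function('n')(Y, O) = Mul(2, Y)
m = -14 (m = Add(-2, Mul(-4, 3)) = Add(-2, -12) = -14)
Pow(Add(Function('n')(-4, Mul(3, Add(0, 4))), m), 2) = Pow(Add(Mul(2, -4), -14), 2) = Pow(Add(-8, -14), 2) = Pow(-22, 2) = 484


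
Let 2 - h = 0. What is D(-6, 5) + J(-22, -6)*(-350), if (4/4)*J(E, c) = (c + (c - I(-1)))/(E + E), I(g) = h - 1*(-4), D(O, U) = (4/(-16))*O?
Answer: -3117/22 ≈ -141.68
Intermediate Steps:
h = 2 (h = 2 - 1*0 = 2 + 0 = 2)
D(O, U) = -O/4 (D(O, U) = (4*(-1/16))*O = -O/4)
I(g) = 6 (I(g) = 2 - 1*(-4) = 2 + 4 = 6)
J(E, c) = (-6 + 2*c)/(2*E) (J(E, c) = (c + (c - 1*6))/(E + E) = (c + (c - 6))/((2*E)) = (c + (-6 + c))*(1/(2*E)) = (-6 + 2*c)*(1/(2*E)) = (-6 + 2*c)/(2*E))
D(-6, 5) + J(-22, -6)*(-350) = -¼*(-6) + ((-3 - 6)/(-22))*(-350) = 3/2 - 1/22*(-9)*(-350) = 3/2 + (9/22)*(-350) = 3/2 - 1575/11 = -3117/22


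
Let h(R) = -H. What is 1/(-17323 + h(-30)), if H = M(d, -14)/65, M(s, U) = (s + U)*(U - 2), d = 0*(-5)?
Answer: -65/1126219 ≈ -5.7715e-5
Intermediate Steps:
d = 0
M(s, U) = (-2 + U)*(U + s) (M(s, U) = (U + s)*(-2 + U) = (-2 + U)*(U + s))
H = 224/65 (H = ((-14)**2 - 2*(-14) - 2*0 - 14*0)/65 = (196 + 28 + 0 + 0)*(1/65) = 224*(1/65) = 224/65 ≈ 3.4462)
h(R) = -224/65 (h(R) = -1*224/65 = -224/65)
1/(-17323 + h(-30)) = 1/(-17323 - 224/65) = 1/(-1126219/65) = -65/1126219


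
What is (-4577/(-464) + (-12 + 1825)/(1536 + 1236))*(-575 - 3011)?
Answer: -78756221/2088 ≈ -37719.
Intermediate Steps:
(-4577/(-464) + (-12 + 1825)/(1536 + 1236))*(-575 - 3011) = (-4577*(-1/464) + 1813/2772)*(-3586) = (4577/464 + 1813*(1/2772))*(-3586) = (4577/464 + 259/396)*(-3586) = (483167/45936)*(-3586) = -78756221/2088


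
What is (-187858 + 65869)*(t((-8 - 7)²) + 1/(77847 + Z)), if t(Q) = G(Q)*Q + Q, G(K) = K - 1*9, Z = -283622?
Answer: -1225619137019886/205775 ≈ -5.9561e+9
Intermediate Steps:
G(K) = -9 + K (G(K) = K - 9 = -9 + K)
t(Q) = Q + Q*(-9 + Q) (t(Q) = (-9 + Q)*Q + Q = Q*(-9 + Q) + Q = Q + Q*(-9 + Q))
(-187858 + 65869)*(t((-8 - 7)²) + 1/(77847 + Z)) = (-187858 + 65869)*((-8 - 7)²*(-8 + (-8 - 7)²) + 1/(77847 - 283622)) = -121989*((-15)²*(-8 + (-15)²) + 1/(-205775)) = -121989*(225*(-8 + 225) - 1/205775) = -121989*(225*217 - 1/205775) = -121989*(48825 - 1/205775) = -121989*10046964374/205775 = -1225619137019886/205775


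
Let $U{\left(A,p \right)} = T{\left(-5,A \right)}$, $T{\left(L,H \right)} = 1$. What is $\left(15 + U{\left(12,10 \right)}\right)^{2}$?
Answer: $256$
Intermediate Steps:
$U{\left(A,p \right)} = 1$
$\left(15 + U{\left(12,10 \right)}\right)^{2} = \left(15 + 1\right)^{2} = 16^{2} = 256$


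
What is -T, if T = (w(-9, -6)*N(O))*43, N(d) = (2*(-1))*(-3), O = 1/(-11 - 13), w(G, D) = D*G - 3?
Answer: -13158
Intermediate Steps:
w(G, D) = -3 + D*G
O = -1/24 (O = 1/(-24) = -1/24 ≈ -0.041667)
N(d) = 6 (N(d) = -2*(-3) = 6)
T = 13158 (T = ((-3 - 6*(-9))*6)*43 = ((-3 + 54)*6)*43 = (51*6)*43 = 306*43 = 13158)
-T = -1*13158 = -13158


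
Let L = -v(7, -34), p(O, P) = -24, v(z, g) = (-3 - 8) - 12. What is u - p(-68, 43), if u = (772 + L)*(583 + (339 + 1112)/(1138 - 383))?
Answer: 70220568/151 ≈ 4.6504e+5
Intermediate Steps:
v(z, g) = -23 (v(z, g) = -11 - 12 = -23)
L = 23 (L = -1*(-23) = 23)
u = 70216944/151 (u = (772 + 23)*(583 + (339 + 1112)/(1138 - 383)) = 795*(583 + 1451/755) = 795*(441616/755) = 70216944/151 ≈ 4.6501e+5)
u - p(-68, 43) = 70216944/151 - 1*(-24) = 70216944/151 + 24 = 70220568/151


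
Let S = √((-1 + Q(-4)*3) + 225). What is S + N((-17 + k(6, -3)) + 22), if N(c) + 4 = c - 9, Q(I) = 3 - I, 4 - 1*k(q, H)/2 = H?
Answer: 6 + 7*√5 ≈ 21.652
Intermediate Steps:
k(q, H) = 8 - 2*H
N(c) = -13 + c (N(c) = -4 + (c - 9) = -4 + (-9 + c) = -13 + c)
S = 7*√5 (S = √((-1 + (3 - 1*(-4))*3) + 225) = √((-1 + (3 + 4)*3) + 225) = √((-1 + 7*3) + 225) = √((-1 + 21) + 225) = √(20 + 225) = √245 = 7*√5 ≈ 15.652)
S + N((-17 + k(6, -3)) + 22) = 7*√5 + (-13 + ((-17 + (8 - 2*(-3))) + 22)) = 7*√5 + (-13 + ((-17 + (8 + 6)) + 22)) = 7*√5 + (-13 + ((-17 + 14) + 22)) = 7*√5 + (-13 + (-3 + 22)) = 7*√5 + (-13 + 19) = 7*√5 + 6 = 6 + 7*√5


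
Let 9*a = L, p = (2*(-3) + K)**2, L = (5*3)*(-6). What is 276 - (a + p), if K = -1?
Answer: 237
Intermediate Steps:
L = -90 (L = 15*(-6) = -90)
p = 49 (p = (2*(-3) - 1)**2 = (-6 - 1)**2 = (-7)**2 = 49)
a = -10 (a = (1/9)*(-90) = -10)
276 - (a + p) = 276 - (-10 + 49) = 276 - 1*39 = 276 - 39 = 237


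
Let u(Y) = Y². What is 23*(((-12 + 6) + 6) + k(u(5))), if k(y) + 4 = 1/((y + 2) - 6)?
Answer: -1909/21 ≈ -90.905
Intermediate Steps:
k(y) = -4 + 1/(-4 + y) (k(y) = -4 + 1/((y + 2) - 6) = -4 + 1/((2 + y) - 6) = -4 + 1/(-4 + y))
23*(((-12 + 6) + 6) + k(u(5))) = 23*(((-12 + 6) + 6) + (17 - 4*5²)/(-4 + 5²)) = 23*((-6 + 6) + (17 - 4*25)/(-4 + 25)) = 23*(0 + (17 - 100)/21) = 23*(0 + (1/21)*(-83)) = 23*(0 - 83/21) = 23*(-83/21) = -1909/21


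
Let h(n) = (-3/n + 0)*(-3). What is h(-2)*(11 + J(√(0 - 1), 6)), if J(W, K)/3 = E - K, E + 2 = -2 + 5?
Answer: 18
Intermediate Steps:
h(n) = 9/n (h(n) = -3/n*(-3) = 9/n)
E = 1 (E = -2 + (-2 + 5) = -2 + 3 = 1)
J(W, K) = 3 - 3*K (J(W, K) = 3*(1 - K) = 3 - 3*K)
h(-2)*(11 + J(√(0 - 1), 6)) = (9/(-2))*(11 + (3 - 3*6)) = (9*(-½))*(11 + (3 - 18)) = -9*(11 - 15)/2 = -9/2*(-4) = 18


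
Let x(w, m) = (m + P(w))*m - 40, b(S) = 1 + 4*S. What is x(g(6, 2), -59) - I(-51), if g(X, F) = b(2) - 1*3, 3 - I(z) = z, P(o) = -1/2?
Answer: 6833/2 ≈ 3416.5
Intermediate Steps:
P(o) = -½ (P(o) = -1*½ = -½)
I(z) = 3 - z
g(X, F) = 6 (g(X, F) = (1 + 4*2) - 1*3 = (1 + 8) - 3 = 9 - 3 = 6)
x(w, m) = -40 + m*(-½ + m) (x(w, m) = (m - ½)*m - 40 = (-½ + m)*m - 40 = m*(-½ + m) - 40 = -40 + m*(-½ + m))
x(g(6, 2), -59) - I(-51) = (-40 + (-59)² - ½*(-59)) - (3 - 1*(-51)) = (-40 + 3481 + 59/2) - (3 + 51) = 6941/2 - 1*54 = 6941/2 - 54 = 6833/2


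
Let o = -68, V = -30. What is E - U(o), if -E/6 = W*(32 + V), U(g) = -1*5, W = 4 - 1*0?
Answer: -43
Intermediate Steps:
W = 4 (W = 4 + 0 = 4)
U(g) = -5
E = -48 (E = -24*(32 - 30) = -24*2 = -6*8 = -48)
E - U(o) = -48 - 1*(-5) = -48 + 5 = -43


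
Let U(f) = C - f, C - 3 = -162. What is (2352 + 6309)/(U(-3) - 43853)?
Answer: -8661/44009 ≈ -0.19680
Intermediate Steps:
C = -159 (C = 3 - 162 = -159)
U(f) = -159 - f
(2352 + 6309)/(U(-3) - 43853) = (2352 + 6309)/((-159 - 1*(-3)) - 43853) = 8661/((-159 + 3) - 43853) = 8661/(-156 - 43853) = 8661/(-44009) = 8661*(-1/44009) = -8661/44009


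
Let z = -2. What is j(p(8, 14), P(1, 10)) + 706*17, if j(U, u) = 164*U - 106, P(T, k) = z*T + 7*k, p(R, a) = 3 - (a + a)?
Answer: 7796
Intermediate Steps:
p(R, a) = 3 - 2*a
P(T, k) = -2*T + 7*k
j(U, u) = -106 + 164*U
j(p(8, 14), P(1, 10)) + 706*17 = (-106 + 164*(3 - 2*14)) + 706*17 = (-106 + 164*(3 - 28)) + 12002 = (-106 + 164*(-25)) + 12002 = (-106 - 4100) + 12002 = -4206 + 12002 = 7796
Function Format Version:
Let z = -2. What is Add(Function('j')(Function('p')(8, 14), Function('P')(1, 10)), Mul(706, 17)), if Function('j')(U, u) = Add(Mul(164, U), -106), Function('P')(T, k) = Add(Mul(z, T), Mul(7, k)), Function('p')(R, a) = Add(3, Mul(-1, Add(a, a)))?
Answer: 7796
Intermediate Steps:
Function('p')(R, a) = Add(3, Mul(-2, a)) (Function('p')(R, a) = Add(3, Mul(-1, Mul(2, a))) = Add(3, Mul(-2, a)))
Function('P')(T, k) = Add(Mul(-2, T), Mul(7, k))
Function('j')(U, u) = Add(-106, Mul(164, U))
Add(Function('j')(Function('p')(8, 14), Function('P')(1, 10)), Mul(706, 17)) = Add(Add(-106, Mul(164, Add(3, Mul(-2, 14)))), Mul(706, 17)) = Add(Add(-106, Mul(164, Add(3, -28))), 12002) = Add(Add(-106, Mul(164, -25)), 12002) = Add(Add(-106, -4100), 12002) = Add(-4206, 12002) = 7796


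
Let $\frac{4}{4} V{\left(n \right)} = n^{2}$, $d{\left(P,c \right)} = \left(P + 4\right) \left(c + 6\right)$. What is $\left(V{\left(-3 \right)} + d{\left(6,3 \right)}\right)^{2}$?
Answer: $9801$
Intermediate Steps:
$d{\left(P,c \right)} = \left(4 + P\right) \left(6 + c\right)$
$V{\left(n \right)} = n^{2}$
$\left(V{\left(-3 \right)} + d{\left(6,3 \right)}\right)^{2} = \left(\left(-3\right)^{2} + \left(24 + 4 \cdot 3 + 6 \cdot 6 + 6 \cdot 3\right)\right)^{2} = \left(9 + \left(24 + 12 + 36 + 18\right)\right)^{2} = \left(9 + 90\right)^{2} = 99^{2} = 9801$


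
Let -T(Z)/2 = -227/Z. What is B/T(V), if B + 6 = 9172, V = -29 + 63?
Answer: 155822/227 ≈ 686.44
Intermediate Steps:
V = 34
T(Z) = 454/Z (T(Z) = -(-454)/Z = 454/Z)
B = 9166 (B = -6 + 9172 = 9166)
B/T(V) = 9166/((454/34)) = 9166/((454*(1/34))) = 9166/(227/17) = 9166*(17/227) = 155822/227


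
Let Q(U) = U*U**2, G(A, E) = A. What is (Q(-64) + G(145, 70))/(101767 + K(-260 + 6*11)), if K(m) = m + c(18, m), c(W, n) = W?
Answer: -261999/101591 ≈ -2.5790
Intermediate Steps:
K(m) = 18 + m (K(m) = m + 18 = 18 + m)
Q(U) = U**3
(Q(-64) + G(145, 70))/(101767 + K(-260 + 6*11)) = ((-64)**3 + 145)/(101767 + (18 + (-260 + 6*11))) = (-262144 + 145)/(101767 + (18 + (-260 + 66))) = -261999/(101767 + (18 - 194)) = -261999/(101767 - 176) = -261999/101591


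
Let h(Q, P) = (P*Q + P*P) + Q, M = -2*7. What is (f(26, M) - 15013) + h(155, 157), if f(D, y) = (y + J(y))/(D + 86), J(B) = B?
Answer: 136503/4 ≈ 34126.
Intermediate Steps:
M = -14
h(Q, P) = Q + P² + P*Q (h(Q, P) = (P*Q + P²) + Q = (P² + P*Q) + Q = Q + P² + P*Q)
f(D, y) = 2*y/(86 + D) (f(D, y) = (y + y)/(D + 86) = (2*y)/(86 + D) = 2*y/(86 + D))
(f(26, M) - 15013) + h(155, 157) = (2*(-14)/(86 + 26) - 15013) + (155 + 157² + 157*155) = (2*(-14)/112 - 15013) + (155 + 24649 + 24335) = (2*(-14)*(1/112) - 15013) + 49139 = (-¼ - 15013) + 49139 = -60053/4 + 49139 = 136503/4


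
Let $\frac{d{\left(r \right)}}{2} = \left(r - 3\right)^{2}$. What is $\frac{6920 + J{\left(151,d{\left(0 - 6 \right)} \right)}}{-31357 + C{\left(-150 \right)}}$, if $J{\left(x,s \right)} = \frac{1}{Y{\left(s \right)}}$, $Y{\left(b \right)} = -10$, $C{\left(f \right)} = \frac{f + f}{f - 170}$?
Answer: $- \frac{553592}{2508485} \approx -0.22069$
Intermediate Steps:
$C{\left(f \right)} = \frac{2 f}{-170 + f}$
$d{\left(r \right)} = 2 \left(-3 + r\right)^{2}$ ($d{\left(r \right)} = 2 \left(r - 3\right)^{2} = 2 \left(-3 + r\right)^{2}$)
$J{\left(x,s \right)} = - \frac{1}{10}$ ($J{\left(x,s \right)} = \frac{1}{-10} = - \frac{1}{10}$)
$\frac{6920 + J{\left(151,d{\left(0 - 6 \right)} \right)}}{-31357 + C{\left(-150 \right)}} = \frac{6920 - \frac{1}{10}}{-31357 + 2 \left(-150\right) \frac{1}{-170 - 150}} = \frac{69199}{10 \left(-31357 + 2 \left(-150\right) \frac{1}{-320}\right)} = \frac{69199}{10 \left(-31357 + 2 \left(-150\right) \left(- \frac{1}{320}\right)\right)} = \frac{69199}{10 \left(-31357 + \frac{15}{16}\right)} = \frac{69199}{10 \left(- \frac{501697}{16}\right)} = \frac{69199}{10} \left(- \frac{16}{501697}\right) = - \frac{553592}{2508485}$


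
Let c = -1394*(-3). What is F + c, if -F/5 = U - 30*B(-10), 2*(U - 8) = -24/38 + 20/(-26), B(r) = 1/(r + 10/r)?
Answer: 11226279/2717 ≈ 4131.9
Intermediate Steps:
U = 1803/247 (U = 8 + (-24/38 + 20/(-26))/2 = 8 + (-24*1/38 + 20*(-1/26))/2 = 8 + (-12/19 - 10/13)/2 = 8 + (½)*(-346/247) = 8 - 173/247 = 1803/247 ≈ 7.2996)
c = 4182
F = -136215/2717 (F = -5*(1803/247 - (-300)/(10 + (-10)²)) = -5*(1803/247 - (-300)/(10 + 100)) = -5*(1803/247 - (-300)/110) = -5*(1803/247 - 30*(-1/11)) = -5*(1803/247 + 30/11) = -5*27243/2717 = -136215/2717 ≈ -50.134)
F + c = -136215/2717 + 4182 = 11226279/2717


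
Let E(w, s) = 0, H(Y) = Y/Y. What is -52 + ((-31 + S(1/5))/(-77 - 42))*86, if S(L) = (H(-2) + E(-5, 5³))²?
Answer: -3608/119 ≈ -30.319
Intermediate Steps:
H(Y) = 1
S(L) = 1 (S(L) = (1 + 0)² = 1² = 1)
-52 + ((-31 + S(1/5))/(-77 - 42))*86 = -52 + ((-31 + 1)/(-77 - 42))*86 = -52 - 30/(-119)*86 = -52 - 30*(-1/119)*86 = -52 + (30/119)*86 = -52 + 2580/119 = -3608/119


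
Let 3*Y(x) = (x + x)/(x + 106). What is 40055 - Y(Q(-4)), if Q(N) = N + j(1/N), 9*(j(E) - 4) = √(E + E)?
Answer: 218728298443/5460699 - 636*I*√2/1820233 ≈ 40055.0 - 0.00049413*I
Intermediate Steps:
j(E) = 4 + √2*√E/9 (j(E) = 4 + √(E + E)/9 = 4 + √(2*E)/9 = 4 + (√2*√E)/9 = 4 + √2*√E/9)
Q(N) = 4 + N + √2*√(1/N)/9 (Q(N) = N + (4 + √2*√(1/N)/9) = 4 + N + √2*√(1/N)/9)
Y(x) = 2*x/(3*(106 + x)) (Y(x) = ((x + x)/(x + 106))/3 = ((2*x)/(106 + x))/3 = (2*x/(106 + x))/3 = 2*x/(3*(106 + x)))
40055 - Y(Q(-4)) = 40055 - 2*(4 - 4 + √2*√(1/(-4))/9)/(3*(106 + (4 - 4 + √2*√(1/(-4))/9))) = 40055 - 2*(4 - 4 + √2*√(-¼)/9)/(3*(106 + (4 - 4 + √2*√(-¼)/9))) = 40055 - 2*(4 - 4 + √2*(I/2)/9)/(3*(106 + (4 - 4 + √2*(I/2)/9))) = 40055 - 2*(4 - 4 + I*√2/18)/(3*(106 + (4 - 4 + I*√2/18))) = 40055 - 2*I*√2/18/(3*(106 + I*√2/18)) = 40055 - I*√2/(27*(106 + I*√2/18))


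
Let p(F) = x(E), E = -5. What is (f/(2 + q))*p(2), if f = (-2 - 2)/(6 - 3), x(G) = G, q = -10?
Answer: -⅚ ≈ -0.83333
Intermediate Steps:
p(F) = -5
f = -4/3 ≈ -1.3333
(f/(2 + q))*p(2) = (-4/3/(2 - 10))*(-5) = (-4/3/(-8))*(-5) = -⅛*(-4/3)*(-5) = (⅙)*(-5) = -⅚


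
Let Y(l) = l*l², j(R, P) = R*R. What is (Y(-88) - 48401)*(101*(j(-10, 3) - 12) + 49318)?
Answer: -42482987838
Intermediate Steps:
j(R, P) = R²
Y(l) = l³
(Y(-88) - 48401)*(101*(j(-10, 3) - 12) + 49318) = ((-88)³ - 48401)*(101*((-10)² - 12) + 49318) = (-681472 - 48401)*(101*(100 - 12) + 49318) = -729873*(101*88 + 49318) = -729873*(8888 + 49318) = -729873*58206 = -42482987838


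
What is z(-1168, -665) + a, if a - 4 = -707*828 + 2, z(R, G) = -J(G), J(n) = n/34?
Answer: -19902595/34 ≈ -5.8537e+5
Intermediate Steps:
J(n) = n/34 (J(n) = n*(1/34) = n/34)
z(R, G) = -G/34
a = -585390 (a = 4 + (-707*828 + 2) = 4 + (-585396 + 2) = 4 - 585394 = -585390)
z(-1168, -665) + a = -1/34*(-665) - 585390 = 665/34 - 585390 = -19902595/34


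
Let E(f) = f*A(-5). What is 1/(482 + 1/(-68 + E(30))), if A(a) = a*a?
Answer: 682/328725 ≈ 0.0020747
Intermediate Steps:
A(a) = a²
E(f) = 25*f (E(f) = f*(-5)² = f*25 = 25*f)
1/(482 + 1/(-68 + E(30))) = 1/(482 + 1/(-68 + 25*30)) = 1/(482 + 1/(-68 + 750)) = 1/(482 + 1/682) = 1/(328725/682) = 682/328725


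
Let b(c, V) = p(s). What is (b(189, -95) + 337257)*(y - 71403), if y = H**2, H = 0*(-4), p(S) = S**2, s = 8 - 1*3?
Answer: -24082946646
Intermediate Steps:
s = 5 (s = 8 - 3 = 5)
b(c, V) = 25 (b(c, V) = 5**2 = 25)
H = 0
y = 0 (y = 0**2 = 0)
(b(189, -95) + 337257)*(y - 71403) = (25 + 337257)*(0 - 71403) = 337282*(-71403) = -24082946646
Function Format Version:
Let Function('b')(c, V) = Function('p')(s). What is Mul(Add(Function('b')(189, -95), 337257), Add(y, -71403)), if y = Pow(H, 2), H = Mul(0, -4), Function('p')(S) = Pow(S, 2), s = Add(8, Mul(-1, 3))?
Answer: -24082946646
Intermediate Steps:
s = 5 (s = Add(8, -3) = 5)
Function('b')(c, V) = 25 (Function('b')(c, V) = Pow(5, 2) = 25)
H = 0
y = 0 (y = Pow(0, 2) = 0)
Mul(Add(Function('b')(189, -95), 337257), Add(y, -71403)) = Mul(Add(25, 337257), Add(0, -71403)) = Mul(337282, -71403) = -24082946646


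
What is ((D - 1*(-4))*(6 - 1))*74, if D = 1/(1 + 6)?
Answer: 10730/7 ≈ 1532.9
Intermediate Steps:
D = ⅐ (D = 1/7 = ⅐ ≈ 0.14286)
((D - 1*(-4))*(6 - 1))*74 = ((⅐ - 1*(-4))*(6 - 1))*74 = ((⅐ + 4)*5)*74 = ((29/7)*5)*74 = (145/7)*74 = 10730/7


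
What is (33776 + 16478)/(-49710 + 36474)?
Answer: -25127/6618 ≈ -3.7968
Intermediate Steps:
(33776 + 16478)/(-49710 + 36474) = 50254/(-13236) = 50254*(-1/13236) = -25127/6618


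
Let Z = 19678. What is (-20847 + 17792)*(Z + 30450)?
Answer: -153141040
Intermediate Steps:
(-20847 + 17792)*(Z + 30450) = (-20847 + 17792)*(19678 + 30450) = -3055*50128 = -153141040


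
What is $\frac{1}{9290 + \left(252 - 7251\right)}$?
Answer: $\frac{1}{2291} \approx 0.00043649$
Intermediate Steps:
$\frac{1}{9290 + \left(252 - 7251\right)} = \frac{1}{9290 - 6999} = \frac{1}{2291}$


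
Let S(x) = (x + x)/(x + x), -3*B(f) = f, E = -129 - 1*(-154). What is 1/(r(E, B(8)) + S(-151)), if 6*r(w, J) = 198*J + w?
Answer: -6/497 ≈ -0.012072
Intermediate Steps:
E = 25 (E = -129 + 154 = 25)
B(f) = -f/3
S(x) = 1 (S(x) = (2*x)/((2*x)) = (2*x)*(1/(2*x)) = 1)
r(w, J) = 33*J + w/6 (r(w, J) = (198*J + w)/6 = (w + 198*J)/6 = 33*J + w/6)
1/(r(E, B(8)) + S(-151)) = 1/((33*(-⅓*8) + (⅙)*25) + 1) = 1/((33*(-8/3) + 25/6) + 1) = 1/((-88 + 25/6) + 1) = 1/(-503/6 + 1) = 1/(-497/6) = -6/497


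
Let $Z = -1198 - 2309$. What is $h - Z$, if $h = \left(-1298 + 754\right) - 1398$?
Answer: $1565$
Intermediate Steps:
$Z = -3507$ ($Z = -1198 - 2309 = -3507$)
$h = -1942$ ($h = -544 - 1398 = -1942$)
$h - Z = -1942 - -3507 = -1942 + 3507 = 1565$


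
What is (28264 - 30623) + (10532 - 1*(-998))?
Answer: 9171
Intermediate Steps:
(28264 - 30623) + (10532 - 1*(-998)) = -2359 + (10532 + 998) = -2359 + 11530 = 9171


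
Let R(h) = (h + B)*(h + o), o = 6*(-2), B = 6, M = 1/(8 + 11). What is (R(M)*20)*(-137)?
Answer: 71527700/361 ≈ 1.9814e+5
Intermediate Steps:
M = 1/19 ≈ 0.052632
o = -12
R(h) = (-12 + h)*(6 + h) (R(h) = (h + 6)*(h - 12) = (6 + h)*(-12 + h) = (-12 + h)*(6 + h))
(R(M)*20)*(-137) = ((-72 + (1/19)² - 6*1/19)*20)*(-137) = ((-72 + 1/361 - 6/19)*20)*(-137) = -26105/361*20*(-137) = -522100/361*(-137) = 71527700/361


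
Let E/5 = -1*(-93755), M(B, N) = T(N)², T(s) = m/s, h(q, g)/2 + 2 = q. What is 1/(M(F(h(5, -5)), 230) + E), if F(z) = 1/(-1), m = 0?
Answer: 1/468775 ≈ 2.1332e-6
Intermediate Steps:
h(q, g) = -4 + 2*q
T(s) = 0 (T(s) = 0/s = 0)
F(z) = -1
M(B, N) = 0 (M(B, N) = 0² = 0)
E = 468775 (E = 5*(-1*(-93755)) = 5*93755 = 468775)
1/(M(F(h(5, -5)), 230) + E) = 1/(0 + 468775) = 1/468775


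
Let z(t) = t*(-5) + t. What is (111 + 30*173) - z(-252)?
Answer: 4293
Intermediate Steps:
z(t) = -4*t (z(t) = -5*t + t = -4*t)
(111 + 30*173) - z(-252) = (111 + 30*173) - (-4)*(-252) = (111 + 5190) - 1*1008 = 5301 - 1008 = 4293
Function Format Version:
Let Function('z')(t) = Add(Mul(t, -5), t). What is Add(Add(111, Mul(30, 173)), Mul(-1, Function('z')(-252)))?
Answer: 4293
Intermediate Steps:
Function('z')(t) = Mul(-4, t) (Function('z')(t) = Add(Mul(-5, t), t) = Mul(-4, t))
Add(Add(111, Mul(30, 173)), Mul(-1, Function('z')(-252))) = Add(Add(111, Mul(30, 173)), Mul(-1, Mul(-4, -252))) = Add(Add(111, 5190), Mul(-1, 1008)) = Add(5301, -1008) = 4293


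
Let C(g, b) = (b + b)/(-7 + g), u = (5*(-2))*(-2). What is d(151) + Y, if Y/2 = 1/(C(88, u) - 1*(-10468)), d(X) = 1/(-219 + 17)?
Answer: -101903/21410687 ≈ -0.0047594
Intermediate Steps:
u = 20 (u = -10*(-2) = 20)
C(g, b) = 2*b/(-7 + g) (C(g, b) = (2*b)/(-7 + g) = 2*b/(-7 + g))
d(X) = -1/202 (d(X) = 1/(-202) = -1/202)
Y = 81/423974 (Y = 2/(2*20/(-7 + 88) - 1*(-10468)) = 2/(2*20/81 + 10468) = 2/(2*20*(1/81) + 10468) = 2/(40/81 + 10468) = 2/(847948/81) = 2*(81/847948) = 81/423974 ≈ 0.00019105)
d(151) + Y = -1/202 + 81/423974 = -101903/21410687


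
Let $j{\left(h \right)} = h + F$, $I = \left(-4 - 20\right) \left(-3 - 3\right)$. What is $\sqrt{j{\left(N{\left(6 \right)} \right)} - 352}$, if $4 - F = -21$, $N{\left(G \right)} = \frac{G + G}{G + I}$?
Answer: $\frac{i \sqrt{8173}}{5} \approx 18.081 i$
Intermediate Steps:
$I = 144$ ($I = \left(-4 - 20\right) \left(-6\right) = \left(-24\right) \left(-6\right) = 144$)
$N{\left(G \right)} = \frac{2 G}{144 + G}$ ($N{\left(G \right)} = \frac{G + G}{G + 144} = \frac{2 G}{144 + G}$)
$F = 25$ ($F = 4 - -21 = 4 + 21 = 25$)
$j{\left(h \right)} = 25 + h$ ($j{\left(h \right)} = h + 25 = 25 + h$)
$\sqrt{j{\left(N{\left(6 \right)} \right)} - 352} = \sqrt{\left(25 + 2 \cdot 6 \frac{1}{144 + 6}\right) - 352} = \sqrt{\left(25 + 2 \cdot 6 \cdot \frac{1}{150}\right) - 352} = \sqrt{\left(25 + \frac{2}{25}\right) - 352} = \sqrt{\frac{627}{25} - 352} = \sqrt{- \frac{8173}{25}} = \frac{i \sqrt{8173}}{5}$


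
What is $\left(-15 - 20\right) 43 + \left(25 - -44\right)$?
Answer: $-1436$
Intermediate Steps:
$\left(-15 - 20\right) 43 + \left(25 - -44\right) = \left(-35\right) 43 + \left(25 + 44\right) = -1505 + 69 = -1436$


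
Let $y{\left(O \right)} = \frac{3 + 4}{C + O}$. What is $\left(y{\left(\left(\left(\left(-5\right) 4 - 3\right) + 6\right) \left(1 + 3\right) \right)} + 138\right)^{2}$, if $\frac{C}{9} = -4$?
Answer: $\frac{205779025}{10816} \approx 19025.0$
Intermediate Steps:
$C = -36$ ($C = 9 \left(-4\right) = -36$)
$y{\left(O \right)} = \frac{7}{-36 + O}$ ($y{\left(O \right)} = \frac{3 + 4}{-36 + O} = \frac{7}{-36 + O}$)
$\left(y{\left(\left(\left(\left(-5\right) 4 - 3\right) + 6\right) \left(1 + 3\right) \right)} + 138\right)^{2} = \left(\frac{7}{-36 + \left(\left(\left(-5\right) 4 - 3\right) + 6\right) \left(1 + 3\right)} + 138\right)^{2} = \left(\frac{7}{-36 + \left(\left(-20 - 3\right) + 6\right) 4} + 138\right)^{2} = \left(\frac{7}{-36 + \left(-23 + 6\right) 4} + 138\right)^{2} = \left(\frac{7}{-36 - 68} + 138\right)^{2} = \left(\frac{7}{-104} + 138\right)^{2} = \left(7 \left(- \frac{1}{104}\right) + 138\right)^{2} = \left(- \frac{7}{104} + 138\right)^{2} = \left(\frac{14345}{104}\right)^{2} = \frac{205779025}{10816}$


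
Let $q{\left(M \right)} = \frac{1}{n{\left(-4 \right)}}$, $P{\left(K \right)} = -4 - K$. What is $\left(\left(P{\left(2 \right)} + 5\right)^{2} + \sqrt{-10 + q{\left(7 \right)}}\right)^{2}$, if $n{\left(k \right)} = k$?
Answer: $- \frac{37}{4} + i \sqrt{41} \approx -9.25 + 6.4031 i$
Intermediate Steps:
$q{\left(M \right)} = - \frac{1}{4}$ ($q{\left(M \right)} = \frac{1}{-4} = - \frac{1}{4}$)
$\left(\left(P{\left(2 \right)} + 5\right)^{2} + \sqrt{-10 + q{\left(7 \right)}}\right)^{2} = \left(\left(\left(-4 - 2\right) + 5\right)^{2} + \sqrt{-10 - \frac{1}{4}}\right)^{2} = \left(\left(\left(-4 - 2\right) + 5\right)^{2} + \sqrt{- \frac{41}{4}}\right)^{2} = \left(\left(-6 + 5\right)^{2} + \frac{i \sqrt{41}}{2}\right)^{2} = \left(\left(-1\right)^{2} + \frac{i \sqrt{41}}{2}\right)^{2} = \left(1 + \frac{i \sqrt{41}}{2}\right)^{2}$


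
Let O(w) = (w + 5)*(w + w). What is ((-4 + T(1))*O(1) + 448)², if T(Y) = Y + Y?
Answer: 179776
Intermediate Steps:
O(w) = 2*w*(5 + w) (O(w) = (5 + w)*(2*w) = 2*w*(5 + w))
T(Y) = 2*Y
((-4 + T(1))*O(1) + 448)² = ((-4 + 2*1)*(2*1*(5 + 1)) + 448)² = ((-4 + 2)*(2*1*6) + 448)² = (-2*12 + 448)² = (-24 + 448)² = 424² = 179776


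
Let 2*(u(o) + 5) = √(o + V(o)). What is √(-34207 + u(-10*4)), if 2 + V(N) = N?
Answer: √(-136848 + 2*I*√82)/2 ≈ 0.012239 + 184.96*I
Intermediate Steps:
V(N) = -2 + N
u(o) = -5 + √(-2 + 2*o)/2 (u(o) = -5 + √(o + (-2 + o))/2 = -5 + √(-2 + 2*o)/2)
√(-34207 + u(-10*4)) = √(-34207 + (-5 + √(-2 + 2*(-10*4))/2)) = √(-34207 + (-5 + √(-2 + 2*(-40))/2)) = √(-34207 + (-5 + √(-2 - 80)/2)) = √(-34207 + (-5 + √(-82)/2)) = √(-34207 + (-5 + (I*√82)/2)) = √(-34207 + (-5 + I*√82/2)) = √(-34212 + I*√82/2)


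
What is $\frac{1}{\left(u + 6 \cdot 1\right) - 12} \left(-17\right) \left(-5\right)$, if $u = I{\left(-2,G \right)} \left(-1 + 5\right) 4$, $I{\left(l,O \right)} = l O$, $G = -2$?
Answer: $\frac{85}{58} \approx 1.4655$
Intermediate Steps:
$I{\left(l,O \right)} = O l$
$u = 64$ ($u = \left(-2\right) \left(-2\right) \left(-1 + 5\right) 4 = 4 \cdot 4 \cdot 4 = 16 \cdot 4 = 64$)
$\frac{1}{\left(u + 6 \cdot 1\right) - 12} \left(-17\right) \left(-5\right) = \frac{1}{\left(64 + 6 \cdot 1\right) - 12} \left(-17\right) \left(-5\right) = \frac{1}{\left(64 + 6\right) - 12} \left(-17\right) \left(-5\right) = \frac{1}{70 - 12} \left(-17\right) \left(-5\right) = \frac{1}{58} \left(-17\right) \left(-5\right) = \left(- \frac{17}{58}\right) \left(-5\right) = \frac{85}{58}$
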